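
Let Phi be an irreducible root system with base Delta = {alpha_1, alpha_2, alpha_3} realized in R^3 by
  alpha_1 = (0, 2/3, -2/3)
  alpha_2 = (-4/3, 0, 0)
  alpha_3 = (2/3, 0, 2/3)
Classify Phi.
C_3 (sp(6))

Compute the Cartan integers a_ij = 2(alpha_i, alpha_j)/(alpha_j, alpha_j); the resulting 3x3 Cartan matrix is
[[2, 0, -1], [0, 2, -2], [-1, -1, 2]].
The roots have two lengths (squared-length ratio 2:1); the short ones are alpha_{1,3}. The associated Dynkin diagram is a chain of 3 nodes with a double edge at one end; the terminal node there is the unique long simple root (C_3), so the type is C_3 (the algebra sp(6)).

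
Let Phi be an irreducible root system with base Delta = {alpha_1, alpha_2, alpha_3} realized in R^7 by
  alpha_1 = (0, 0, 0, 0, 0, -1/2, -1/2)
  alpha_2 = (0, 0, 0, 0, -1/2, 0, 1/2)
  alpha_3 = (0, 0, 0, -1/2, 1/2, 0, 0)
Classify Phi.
Compute the Cartan integers a_ij = 2(alpha_i, alpha_j)/(alpha_j, alpha_j); the resulting 3x3 Cartan matrix is
[[2, -1, 0], [-1, 2, -1], [0, -1, 2]].
All simple roots have the same length, so the diagram is simply laced. The associated Dynkin diagram is a chain of 3 nodes with single edges (A_3), so the type is A_3 (the algebra sl(4)).

A_3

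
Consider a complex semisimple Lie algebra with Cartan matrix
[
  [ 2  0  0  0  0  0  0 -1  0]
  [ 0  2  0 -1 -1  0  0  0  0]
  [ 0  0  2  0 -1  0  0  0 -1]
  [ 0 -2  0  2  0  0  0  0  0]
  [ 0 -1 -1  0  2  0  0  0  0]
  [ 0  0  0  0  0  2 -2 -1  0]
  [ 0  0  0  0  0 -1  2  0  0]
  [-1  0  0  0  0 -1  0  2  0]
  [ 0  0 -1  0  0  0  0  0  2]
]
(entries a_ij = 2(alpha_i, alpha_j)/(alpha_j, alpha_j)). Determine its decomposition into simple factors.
B_4 (so(9)) ⊕ C_5 (sp(10))

The diagram associated to this matrix has two connected components: the simple roots {alpha_1, alpha_6, alpha_7, alpha_8} form a chain of 4 nodes with a double edge at one end; the terminal node there is the unique short simple root (B_4), and {alpha_2, alpha_3, alpha_4, alpha_5, alpha_9} form a chain of 5 nodes with a double edge at one end; the terminal node there is the unique long simple root (C_5). A semisimple Lie algebra decomposes uniquely as the direct sum of simple ideals, one per connected component of its Dynkin diagram, so g ≅ B_4 ⊕ C_5 (dimension 36 + 55 = 91).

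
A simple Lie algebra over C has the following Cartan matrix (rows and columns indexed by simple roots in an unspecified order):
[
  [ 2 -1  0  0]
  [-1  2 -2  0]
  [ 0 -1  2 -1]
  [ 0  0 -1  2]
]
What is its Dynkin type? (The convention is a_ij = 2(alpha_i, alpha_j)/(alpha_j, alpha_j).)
type F_4

The matrix has rank 4 with 2's on the diagonal. Reading the off-diagonal entries as Dynkin edges (a single edge where a_ij = a_ji = -1; a double or triple edge where a_ij * a_ji = 2 or 3), the diagram is a chain of 4 nodes with a double edge between the middle two (F_4). One simple-root ordering that puts it in standard form is (alpha_1, alpha_2, alpha_3, alpha_4). So the algebra is type F_4.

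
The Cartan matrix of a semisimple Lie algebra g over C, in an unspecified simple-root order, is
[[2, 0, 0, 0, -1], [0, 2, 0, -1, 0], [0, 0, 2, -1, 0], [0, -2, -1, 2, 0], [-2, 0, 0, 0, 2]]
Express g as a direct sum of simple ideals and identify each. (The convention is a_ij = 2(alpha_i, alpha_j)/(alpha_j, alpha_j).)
B2 ⊕ B3

The diagram associated to this matrix has two connected components: the simple roots {alpha_1, alpha_5} form a chain of 2 nodes with a double edge at one end; the terminal node there is the unique short simple root (B_2), and {alpha_2, alpha_3, alpha_4} form a chain of 3 nodes with a double edge at one end; the terminal node there is the unique short simple root (B_3). A semisimple Lie algebra decomposes uniquely as the direct sum of simple ideals, one per connected component of its Dynkin diagram, so g ≅ B_2 ⊕ B_3 (dimension 10 + 21 = 31).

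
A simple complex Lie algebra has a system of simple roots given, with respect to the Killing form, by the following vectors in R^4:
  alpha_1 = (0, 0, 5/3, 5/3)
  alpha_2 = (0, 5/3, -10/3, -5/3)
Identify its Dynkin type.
Compute the Cartan integers a_ij = 2(alpha_i, alpha_j)/(alpha_j, alpha_j); the resulting 2x2 Cartan matrix is
[[2, -1], [-3, 2]].
The roots have two lengths (squared-length ratio 3:1); the short ones are alpha_{1}. The associated Dynkin diagram is two nodes joined by a triple edge (G_2), so the type is G_2.

G_2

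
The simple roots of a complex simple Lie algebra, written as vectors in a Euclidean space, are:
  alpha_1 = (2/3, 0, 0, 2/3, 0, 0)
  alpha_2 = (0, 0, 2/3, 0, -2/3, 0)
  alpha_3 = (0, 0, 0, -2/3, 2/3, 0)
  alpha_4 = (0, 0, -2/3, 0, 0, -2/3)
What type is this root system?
Compute the Cartan integers a_ij = 2(alpha_i, alpha_j)/(alpha_j, alpha_j); the resulting 4x4 Cartan matrix is
[[2, 0, -1, 0], [0, 2, -1, -1], [-1, -1, 2, 0], [0, -1, 0, 2]].
All simple roots have the same length, so the diagram is simply laced. The associated Dynkin diagram is a chain of 4 nodes with single edges (A_4), so the type is A_4 (the algebra sl(5)).

type A_4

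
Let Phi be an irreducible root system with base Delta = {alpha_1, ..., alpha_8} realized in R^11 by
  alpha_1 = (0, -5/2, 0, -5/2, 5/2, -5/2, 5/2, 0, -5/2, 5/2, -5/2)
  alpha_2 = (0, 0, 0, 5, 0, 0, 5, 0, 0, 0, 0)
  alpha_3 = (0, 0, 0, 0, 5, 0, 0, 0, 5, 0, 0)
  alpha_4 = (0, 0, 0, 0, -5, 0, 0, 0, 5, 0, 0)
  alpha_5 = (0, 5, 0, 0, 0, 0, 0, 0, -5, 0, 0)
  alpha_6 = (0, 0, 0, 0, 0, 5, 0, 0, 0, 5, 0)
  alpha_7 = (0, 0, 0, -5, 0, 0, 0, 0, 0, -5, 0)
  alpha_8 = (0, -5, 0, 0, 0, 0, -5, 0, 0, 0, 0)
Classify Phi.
E_8

Compute the Cartan integers a_ij = 2(alpha_i, alpha_j)/(alpha_j, alpha_j); the resulting 8x8 Cartan matrix is
[[2, 0, 0, -1, 0, 0, 0, 0], [0, 2, 0, 0, 0, 0, -1, -1], [0, 0, 2, 0, -1, 0, 0, 0], [-1, 0, 0, 2, -1, 0, 0, 0], [0, 0, -1, -1, 2, 0, 0, -1], [0, 0, 0, 0, 0, 2, -1, 0], [0, -1, 0, 0, 0, -1, 2, 0], [0, -1, 0, 0, -1, 0, 0, 2]].
All simple roots have the same length, so the diagram is simply laced. The associated Dynkin diagram is a chain of 7 nodes with one extra node attached to the third node from one end (E_8), so the type is E_8.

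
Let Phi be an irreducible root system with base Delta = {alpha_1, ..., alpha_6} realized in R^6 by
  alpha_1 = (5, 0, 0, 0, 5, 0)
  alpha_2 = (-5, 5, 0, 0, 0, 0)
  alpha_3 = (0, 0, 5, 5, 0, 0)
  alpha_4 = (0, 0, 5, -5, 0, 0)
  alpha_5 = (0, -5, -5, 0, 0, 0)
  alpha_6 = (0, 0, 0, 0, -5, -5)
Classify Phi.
D_6

Compute the Cartan integers a_ij = 2(alpha_i, alpha_j)/(alpha_j, alpha_j); the resulting 6x6 Cartan matrix is
[[2, -1, 0, 0, 0, -1], [-1, 2, 0, 0, -1, 0], [0, 0, 2, 0, -1, 0], [0, 0, 0, 2, -1, 0], [0, -1, -1, -1, 2, 0], [-1, 0, 0, 0, 0, 2]].
All simple roots have the same length, so the diagram is simply laced. The associated Dynkin diagram is a chain of 4 nodes with a fork of two nodes at one end (D_6), so the type is D_6 (the algebra so(12)).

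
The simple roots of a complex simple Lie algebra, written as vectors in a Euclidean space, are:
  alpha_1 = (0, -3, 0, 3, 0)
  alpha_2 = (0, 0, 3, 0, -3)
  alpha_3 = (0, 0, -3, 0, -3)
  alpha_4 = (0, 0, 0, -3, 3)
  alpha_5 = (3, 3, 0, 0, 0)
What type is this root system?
D5

Compute the Cartan integers a_ij = 2(alpha_i, alpha_j)/(alpha_j, alpha_j); the resulting 5x5 Cartan matrix is
[[2, 0, 0, -1, -1], [0, 2, 0, -1, 0], [0, 0, 2, -1, 0], [-1, -1, -1, 2, 0], [-1, 0, 0, 0, 2]].
All simple roots have the same length, so the diagram is simply laced. The associated Dynkin diagram is a chain of 3 nodes with a fork of two nodes at one end (D_5), so the type is D_5 (the algebra so(10)).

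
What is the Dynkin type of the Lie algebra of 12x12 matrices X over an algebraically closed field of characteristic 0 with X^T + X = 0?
This is so(12) with 12 even, which has dimension 12(12-1)/2 = 66 and rank 12/2 = 6. In the classification of classical Lie algebras, the orthogonal algebra so(2n) in an even number of variables has type D_n; here n = 6, so the Dynkin diagram is a chain of 4 nodes with a fork of two nodes at one end (D_6). Hence the type is D_6.

D_6 (so(12))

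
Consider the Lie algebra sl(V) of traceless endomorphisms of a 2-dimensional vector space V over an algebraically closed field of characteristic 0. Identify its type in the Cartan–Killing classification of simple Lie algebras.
This is sl(2), which has dimension 2^2 - 1 = 3 and rank 2 - 1 = 1 (a Cartan subalgebra is the diagonal traceless matrices). In the classification of classical Lie algebras, the special linear algebra sl(n+1) has type A_n; here n = 1, so the Dynkin diagram is a chain of 1 nodes with single edges (A_1). Hence the type is A_1.

A_1 (sl(2))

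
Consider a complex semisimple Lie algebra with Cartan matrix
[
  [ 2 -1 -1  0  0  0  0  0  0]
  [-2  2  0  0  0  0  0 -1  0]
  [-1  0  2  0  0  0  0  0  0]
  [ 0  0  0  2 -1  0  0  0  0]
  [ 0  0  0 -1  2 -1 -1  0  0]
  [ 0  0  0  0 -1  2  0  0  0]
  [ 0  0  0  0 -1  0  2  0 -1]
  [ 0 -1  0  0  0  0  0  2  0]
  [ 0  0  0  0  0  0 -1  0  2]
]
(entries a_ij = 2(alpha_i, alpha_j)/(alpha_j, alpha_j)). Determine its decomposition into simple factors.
D5 + F4

The diagram associated to this matrix has two connected components: the simple roots {alpha_4, alpha_5, alpha_6, alpha_7, alpha_9} form a chain of 3 nodes with a fork of two nodes at one end (D_5), and {alpha_1, alpha_2, alpha_3, alpha_8} form a chain of 4 nodes with a double edge between the middle two (F_4). A semisimple Lie algebra decomposes uniquely as the direct sum of simple ideals, one per connected component of its Dynkin diagram, so g ≅ D_5 ⊕ F_4 (dimension 45 + 52 = 97).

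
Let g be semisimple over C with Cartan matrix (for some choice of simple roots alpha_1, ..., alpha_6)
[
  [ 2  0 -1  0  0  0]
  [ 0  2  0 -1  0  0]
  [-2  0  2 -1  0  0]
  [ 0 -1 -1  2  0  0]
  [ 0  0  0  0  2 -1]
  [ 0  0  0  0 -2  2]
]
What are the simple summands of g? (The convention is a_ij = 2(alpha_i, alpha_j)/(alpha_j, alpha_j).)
B2 + B4

The diagram associated to this matrix has two connected components: the simple roots {alpha_5, alpha_6} form a chain of 2 nodes with a double edge at one end; the terminal node there is the unique short simple root (B_2), and {alpha_1, alpha_2, alpha_3, alpha_4} form a chain of 4 nodes with a double edge at one end; the terminal node there is the unique short simple root (B_4). A semisimple Lie algebra decomposes uniquely as the direct sum of simple ideals, one per connected component of its Dynkin diagram, so g ≅ B_2 ⊕ B_4 (dimension 10 + 36 = 46).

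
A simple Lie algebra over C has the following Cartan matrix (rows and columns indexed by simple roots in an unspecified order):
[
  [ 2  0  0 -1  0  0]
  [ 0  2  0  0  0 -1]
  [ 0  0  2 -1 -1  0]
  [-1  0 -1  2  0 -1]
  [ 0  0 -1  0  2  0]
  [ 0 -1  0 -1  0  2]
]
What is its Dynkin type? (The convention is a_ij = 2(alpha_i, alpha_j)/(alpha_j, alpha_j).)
E_6

The matrix has rank 6 with 2's on the diagonal. Reading the off-diagonal entries as Dynkin edges (a single edge where a_ij = a_ji = -1; a double or triple edge where a_ij * a_ji = 2 or 3), the diagram is a chain of 5 nodes with one extra node attached to the third node from one end (E_6). One simple-root ordering that puts it in standard form is (alpha_2, alpha_1, alpha_6, alpha_4, alpha_3, alpha_5). So the algebra is type E_6.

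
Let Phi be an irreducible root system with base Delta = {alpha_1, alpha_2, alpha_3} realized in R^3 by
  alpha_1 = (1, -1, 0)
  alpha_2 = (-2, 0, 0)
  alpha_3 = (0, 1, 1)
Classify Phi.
type C_3

Compute the Cartan integers a_ij = 2(alpha_i, alpha_j)/(alpha_j, alpha_j); the resulting 3x3 Cartan matrix is
[[2, -1, -1], [-2, 2, 0], [-1, 0, 2]].
The roots have two lengths (squared-length ratio 2:1); the short ones are alpha_{1,3}. The associated Dynkin diagram is a chain of 3 nodes with a double edge at one end; the terminal node there is the unique long simple root (C_3), so the type is C_3 (the algebra sp(6)).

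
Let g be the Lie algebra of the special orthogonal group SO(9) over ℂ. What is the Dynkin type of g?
This is so(9) with 9 odd, which has dimension 9(9-1)/2 = 36 and rank (9-1)/2 = 4. In the classification of classical Lie algebras, the orthogonal algebra so(2n+1) in an odd number of variables has type B_n; here n = 4, so the Dynkin diagram is a chain of 4 nodes with a double edge at one end; the terminal node there is the unique short simple root (B_4). Hence the type is B_4.

B_4 (so(9))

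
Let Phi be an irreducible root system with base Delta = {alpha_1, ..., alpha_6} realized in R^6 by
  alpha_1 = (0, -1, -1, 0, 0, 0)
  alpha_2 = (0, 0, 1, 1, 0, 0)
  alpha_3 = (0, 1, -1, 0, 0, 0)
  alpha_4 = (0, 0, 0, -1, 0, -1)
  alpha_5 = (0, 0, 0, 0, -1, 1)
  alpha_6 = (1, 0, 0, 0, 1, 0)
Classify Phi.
Compute the Cartan integers a_ij = 2(alpha_i, alpha_j)/(alpha_j, alpha_j); the resulting 6x6 Cartan matrix is
[[2, -1, 0, 0, 0, 0], [-1, 2, -1, -1, 0, 0], [0, -1, 2, 0, 0, 0], [0, -1, 0, 2, -1, 0], [0, 0, 0, -1, 2, -1], [0, 0, 0, 0, -1, 2]].
All simple roots have the same length, so the diagram is simply laced. The associated Dynkin diagram is a chain of 4 nodes with a fork of two nodes at one end (D_6), so the type is D_6 (the algebra so(12)).

D_6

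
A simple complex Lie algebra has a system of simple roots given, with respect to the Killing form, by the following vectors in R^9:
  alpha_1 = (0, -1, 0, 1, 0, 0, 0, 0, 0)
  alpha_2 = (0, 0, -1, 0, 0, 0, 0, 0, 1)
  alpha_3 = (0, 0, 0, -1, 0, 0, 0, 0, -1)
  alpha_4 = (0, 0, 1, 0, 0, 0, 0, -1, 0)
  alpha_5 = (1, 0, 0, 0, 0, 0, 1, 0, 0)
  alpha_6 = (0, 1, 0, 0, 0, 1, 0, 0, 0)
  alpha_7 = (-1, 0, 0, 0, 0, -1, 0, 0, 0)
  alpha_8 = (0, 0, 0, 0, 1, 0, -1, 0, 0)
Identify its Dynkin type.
Compute the Cartan integers a_ij = 2(alpha_i, alpha_j)/(alpha_j, alpha_j); the resulting 8x8 Cartan matrix is
[[2, 0, -1, 0, 0, -1, 0, 0], [0, 2, -1, -1, 0, 0, 0, 0], [-1, -1, 2, 0, 0, 0, 0, 0], [0, -1, 0, 2, 0, 0, 0, 0], [0, 0, 0, 0, 2, 0, -1, -1], [-1, 0, 0, 0, 0, 2, -1, 0], [0, 0, 0, 0, -1, -1, 2, 0], [0, 0, 0, 0, -1, 0, 0, 2]].
All simple roots have the same length, so the diagram is simply laced. The associated Dynkin diagram is a chain of 8 nodes with single edges (A_8), so the type is A_8 (the algebra sl(9)).

type A_8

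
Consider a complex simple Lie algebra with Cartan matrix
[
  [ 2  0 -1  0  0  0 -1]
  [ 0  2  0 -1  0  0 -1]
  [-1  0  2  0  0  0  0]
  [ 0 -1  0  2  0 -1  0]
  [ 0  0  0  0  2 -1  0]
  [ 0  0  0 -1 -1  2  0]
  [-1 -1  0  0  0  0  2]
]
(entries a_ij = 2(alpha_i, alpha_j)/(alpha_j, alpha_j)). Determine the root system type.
The matrix has rank 7 with 2's on the diagonal. Reading the off-diagonal entries as Dynkin edges (a single edge where a_ij = a_ji = -1; a double or triple edge where a_ij * a_ji = 2 or 3), the diagram is a chain of 7 nodes with single edges (A_7). One simple-root ordering that puts it in standard form is (alpha_3, alpha_1, alpha_7, alpha_2, alpha_4, alpha_6, alpha_5). So the algebra is type A_7, i.e. sl(8).

type A_7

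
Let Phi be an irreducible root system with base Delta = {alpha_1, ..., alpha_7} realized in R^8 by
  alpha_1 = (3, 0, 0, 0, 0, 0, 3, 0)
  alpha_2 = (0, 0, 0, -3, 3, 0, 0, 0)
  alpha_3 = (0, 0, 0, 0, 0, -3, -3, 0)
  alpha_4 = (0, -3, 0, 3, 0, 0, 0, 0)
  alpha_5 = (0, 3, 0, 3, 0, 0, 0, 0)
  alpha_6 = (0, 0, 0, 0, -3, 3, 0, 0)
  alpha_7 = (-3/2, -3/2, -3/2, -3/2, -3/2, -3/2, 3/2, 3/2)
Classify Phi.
Compute the Cartan integers a_ij = 2(alpha_i, alpha_j)/(alpha_j, alpha_j); the resulting 7x7 Cartan matrix is
[[2, 0, -1, 0, 0, 0, 0], [0, 2, 0, -1, -1, -1, 0], [-1, 0, 2, 0, 0, -1, 0], [0, -1, 0, 2, 0, 0, 0], [0, -1, 0, 0, 2, 0, -1], [0, -1, -1, 0, 0, 2, 0], [0, 0, 0, 0, -1, 0, 2]].
All simple roots have the same length, so the diagram is simply laced. The associated Dynkin diagram is a chain of 6 nodes with one extra node attached to the third node from one end (E_7), so the type is E_7.

E_7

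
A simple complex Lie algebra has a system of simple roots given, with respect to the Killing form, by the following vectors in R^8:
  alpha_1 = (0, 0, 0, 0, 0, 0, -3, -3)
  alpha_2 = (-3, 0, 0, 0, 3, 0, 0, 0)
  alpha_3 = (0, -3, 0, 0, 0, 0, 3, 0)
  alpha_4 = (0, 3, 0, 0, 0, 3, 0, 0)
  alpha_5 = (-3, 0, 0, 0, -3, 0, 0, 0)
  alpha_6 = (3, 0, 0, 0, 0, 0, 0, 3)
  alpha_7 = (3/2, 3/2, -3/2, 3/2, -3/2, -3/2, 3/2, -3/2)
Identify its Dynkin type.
Compute the Cartan integers a_ij = 2(alpha_i, alpha_j)/(alpha_j, alpha_j); the resulting 7x7 Cartan matrix is
[[2, 0, -1, 0, 0, -1, 0], [0, 2, 0, 0, 0, -1, -1], [-1, 0, 2, -1, 0, 0, 0], [0, 0, -1, 2, 0, 0, 0], [0, 0, 0, 0, 2, -1, 0], [-1, -1, 0, 0, -1, 2, 0], [0, -1, 0, 0, 0, 0, 2]].
All simple roots have the same length, so the diagram is simply laced. The associated Dynkin diagram is a chain of 6 nodes with one extra node attached to the third node from one end (E_7), so the type is E_7.

E_7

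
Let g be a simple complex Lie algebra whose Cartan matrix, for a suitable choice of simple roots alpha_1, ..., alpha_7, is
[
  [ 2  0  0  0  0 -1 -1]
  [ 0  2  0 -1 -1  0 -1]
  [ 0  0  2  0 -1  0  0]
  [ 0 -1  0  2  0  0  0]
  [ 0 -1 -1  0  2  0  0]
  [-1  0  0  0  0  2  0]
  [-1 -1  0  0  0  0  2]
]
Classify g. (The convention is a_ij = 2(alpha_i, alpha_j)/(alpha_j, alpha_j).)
The matrix has rank 7 with 2's on the diagonal. Reading the off-diagonal entries as Dynkin edges (a single edge where a_ij = a_ji = -1; a double or triple edge where a_ij * a_ji = 2 or 3), the diagram is a chain of 6 nodes with one extra node attached to the third node from one end (E_7). One simple-root ordering that puts it in standard form is (alpha_3, alpha_4, alpha_5, alpha_2, alpha_7, alpha_1, alpha_6). So the algebra is type E_7.

E7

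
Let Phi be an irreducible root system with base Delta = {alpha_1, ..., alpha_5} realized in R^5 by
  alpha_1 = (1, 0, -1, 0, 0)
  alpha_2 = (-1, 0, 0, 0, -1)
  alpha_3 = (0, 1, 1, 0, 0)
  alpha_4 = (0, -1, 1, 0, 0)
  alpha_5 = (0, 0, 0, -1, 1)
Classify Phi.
D_5 (so(10))

Compute the Cartan integers a_ij = 2(alpha_i, alpha_j)/(alpha_j, alpha_j); the resulting 5x5 Cartan matrix is
[[2, -1, -1, -1, 0], [-1, 2, 0, 0, -1], [-1, 0, 2, 0, 0], [-1, 0, 0, 2, 0], [0, -1, 0, 0, 2]].
All simple roots have the same length, so the diagram is simply laced. The associated Dynkin diagram is a chain of 3 nodes with a fork of two nodes at one end (D_5), so the type is D_5 (the algebra so(10)).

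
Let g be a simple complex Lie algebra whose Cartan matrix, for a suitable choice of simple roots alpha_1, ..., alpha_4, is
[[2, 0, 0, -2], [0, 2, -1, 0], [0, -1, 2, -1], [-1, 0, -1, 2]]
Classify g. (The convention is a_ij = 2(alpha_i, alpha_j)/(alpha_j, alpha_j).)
C_4 (sp(8))

The matrix has rank 4 with 2's on the diagonal. Reading the off-diagonal entries as Dynkin edges (a single edge where a_ij = a_ji = -1; a double or triple edge where a_ij * a_ji = 2 or 3), the diagram is a chain of 4 nodes with a double edge at one end; the terminal node there is the unique long simple root (C_4). One simple-root ordering that puts it in standard form is (alpha_2, alpha_3, alpha_4, alpha_1). So the algebra is type C_4, i.e. sp(8).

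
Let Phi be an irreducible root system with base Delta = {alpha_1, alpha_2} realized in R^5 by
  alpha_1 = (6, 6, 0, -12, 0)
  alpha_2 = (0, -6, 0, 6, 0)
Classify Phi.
G2

Compute the Cartan integers a_ij = 2(alpha_i, alpha_j)/(alpha_j, alpha_j); the resulting 2x2 Cartan matrix is
[[2, -3], [-1, 2]].
The roots have two lengths (squared-length ratio 3:1); the short ones are alpha_{2}. The associated Dynkin diagram is two nodes joined by a triple edge (G_2), so the type is G_2.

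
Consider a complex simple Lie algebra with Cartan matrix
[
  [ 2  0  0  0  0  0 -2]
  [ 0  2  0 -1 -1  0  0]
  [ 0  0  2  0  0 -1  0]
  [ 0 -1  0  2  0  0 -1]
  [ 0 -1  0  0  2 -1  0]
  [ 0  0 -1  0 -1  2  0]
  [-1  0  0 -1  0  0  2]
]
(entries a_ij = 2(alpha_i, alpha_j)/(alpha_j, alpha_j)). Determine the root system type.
C_7

The matrix has rank 7 with 2's on the diagonal. Reading the off-diagonal entries as Dynkin edges (a single edge where a_ij = a_ji = -1; a double or triple edge where a_ij * a_ji = 2 or 3), the diagram is a chain of 7 nodes with a double edge at one end; the terminal node there is the unique long simple root (C_7). One simple-root ordering that puts it in standard form is (alpha_3, alpha_6, alpha_5, alpha_2, alpha_4, alpha_7, alpha_1). So the algebra is type C_7, i.e. sp(14).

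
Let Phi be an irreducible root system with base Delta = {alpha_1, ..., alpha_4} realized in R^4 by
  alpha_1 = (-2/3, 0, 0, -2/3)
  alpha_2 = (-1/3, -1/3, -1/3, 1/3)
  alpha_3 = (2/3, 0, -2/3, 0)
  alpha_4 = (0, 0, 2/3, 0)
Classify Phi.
Compute the Cartan integers a_ij = 2(alpha_i, alpha_j)/(alpha_j, alpha_j); the resulting 4x4 Cartan matrix is
[[2, 0, -1, 0], [0, 2, 0, -1], [-1, 0, 2, -2], [0, -1, -1, 2]].
The roots have two lengths (squared-length ratio 2:1); the short ones are alpha_{2,4}. The associated Dynkin diagram is a chain of 4 nodes with a double edge between the middle two (F_4), so the type is F_4.

F_4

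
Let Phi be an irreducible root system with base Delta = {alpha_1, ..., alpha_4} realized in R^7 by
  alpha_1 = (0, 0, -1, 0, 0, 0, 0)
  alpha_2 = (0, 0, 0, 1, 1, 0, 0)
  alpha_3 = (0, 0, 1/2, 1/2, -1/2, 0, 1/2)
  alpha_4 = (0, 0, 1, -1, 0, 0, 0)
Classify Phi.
Compute the Cartan integers a_ij = 2(alpha_i, alpha_j)/(alpha_j, alpha_j); the resulting 4x4 Cartan matrix is
[[2, 0, -1, -1], [0, 2, 0, -1], [-1, 0, 2, 0], [-2, -1, 0, 2]].
The roots have two lengths (squared-length ratio 2:1); the short ones are alpha_{1,3}. The associated Dynkin diagram is a chain of 4 nodes with a double edge between the middle two (F_4), so the type is F_4.

F_4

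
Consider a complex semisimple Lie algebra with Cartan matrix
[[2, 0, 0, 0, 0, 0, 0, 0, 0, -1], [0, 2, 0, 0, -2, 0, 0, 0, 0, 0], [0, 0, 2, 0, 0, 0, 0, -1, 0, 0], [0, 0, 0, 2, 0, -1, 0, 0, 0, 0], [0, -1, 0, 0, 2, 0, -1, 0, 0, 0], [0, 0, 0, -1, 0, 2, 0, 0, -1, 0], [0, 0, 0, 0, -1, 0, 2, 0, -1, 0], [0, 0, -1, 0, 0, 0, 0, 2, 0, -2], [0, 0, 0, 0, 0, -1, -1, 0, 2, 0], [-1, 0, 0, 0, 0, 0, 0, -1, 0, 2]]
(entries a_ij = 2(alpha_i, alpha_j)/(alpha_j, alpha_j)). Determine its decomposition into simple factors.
C_6 (sp(12)) + F_4

The diagram associated to this matrix has two connected components: the simple roots {alpha_2, alpha_4, alpha_5, alpha_6, alpha_7, alpha_9} form a chain of 6 nodes with a double edge at one end; the terminal node there is the unique long simple root (C_6), and {alpha_1, alpha_3, alpha_8, alpha_10} form a chain of 4 nodes with a double edge between the middle two (F_4). A semisimple Lie algebra decomposes uniquely as the direct sum of simple ideals, one per connected component of its Dynkin diagram, so g ≅ C_6 ⊕ F_4 (dimension 78 + 52 = 130).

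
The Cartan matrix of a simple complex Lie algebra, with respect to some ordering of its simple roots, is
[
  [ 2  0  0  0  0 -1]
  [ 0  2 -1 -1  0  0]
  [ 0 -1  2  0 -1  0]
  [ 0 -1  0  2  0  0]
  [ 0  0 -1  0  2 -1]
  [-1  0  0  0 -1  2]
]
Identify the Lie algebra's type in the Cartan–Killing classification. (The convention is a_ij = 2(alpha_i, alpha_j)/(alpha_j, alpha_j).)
The matrix has rank 6 with 2's on the diagonal. Reading the off-diagonal entries as Dynkin edges (a single edge where a_ij = a_ji = -1; a double or triple edge where a_ij * a_ji = 2 or 3), the diagram is a chain of 6 nodes with single edges (A_6). One simple-root ordering that puts it in standard form is (alpha_1, alpha_6, alpha_5, alpha_3, alpha_2, alpha_4). So the algebra is type A_6, i.e. sl(7).

A_6 (sl(7))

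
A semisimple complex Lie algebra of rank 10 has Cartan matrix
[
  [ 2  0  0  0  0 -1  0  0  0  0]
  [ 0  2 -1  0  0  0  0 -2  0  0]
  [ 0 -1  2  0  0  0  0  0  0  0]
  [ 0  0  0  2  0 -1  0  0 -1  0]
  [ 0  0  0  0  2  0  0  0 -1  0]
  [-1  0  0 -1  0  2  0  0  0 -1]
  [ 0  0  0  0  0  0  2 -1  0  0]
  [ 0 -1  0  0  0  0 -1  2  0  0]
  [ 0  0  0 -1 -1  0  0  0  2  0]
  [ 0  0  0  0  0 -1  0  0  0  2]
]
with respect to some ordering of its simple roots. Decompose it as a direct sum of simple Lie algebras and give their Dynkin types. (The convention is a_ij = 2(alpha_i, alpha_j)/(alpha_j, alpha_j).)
The diagram associated to this matrix has two connected components: the simple roots {alpha_1, alpha_4, alpha_5, alpha_6, alpha_9, alpha_10} form a chain of 4 nodes with a fork of two nodes at one end (D_6), and {alpha_2, alpha_3, alpha_7, alpha_8} form a chain of 4 nodes with a double edge between the middle two (F_4). A semisimple Lie algebra decomposes uniquely as the direct sum of simple ideals, one per connected component of its Dynkin diagram, so g ≅ D_6 ⊕ F_4 (dimension 66 + 52 = 118).

D_6 + F_4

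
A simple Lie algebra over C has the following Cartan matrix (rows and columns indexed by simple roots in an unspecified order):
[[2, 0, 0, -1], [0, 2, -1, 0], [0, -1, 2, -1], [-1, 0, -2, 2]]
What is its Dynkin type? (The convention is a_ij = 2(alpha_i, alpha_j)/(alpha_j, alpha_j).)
The matrix has rank 4 with 2's on the diagonal. Reading the off-diagonal entries as Dynkin edges (a single edge where a_ij = a_ji = -1; a double or triple edge where a_ij * a_ji = 2 or 3), the diagram is a chain of 4 nodes with a double edge between the middle two (F_4). One simple-root ordering that puts it in standard form is (alpha_1, alpha_4, alpha_3, alpha_2). So the algebra is type F_4.

F_4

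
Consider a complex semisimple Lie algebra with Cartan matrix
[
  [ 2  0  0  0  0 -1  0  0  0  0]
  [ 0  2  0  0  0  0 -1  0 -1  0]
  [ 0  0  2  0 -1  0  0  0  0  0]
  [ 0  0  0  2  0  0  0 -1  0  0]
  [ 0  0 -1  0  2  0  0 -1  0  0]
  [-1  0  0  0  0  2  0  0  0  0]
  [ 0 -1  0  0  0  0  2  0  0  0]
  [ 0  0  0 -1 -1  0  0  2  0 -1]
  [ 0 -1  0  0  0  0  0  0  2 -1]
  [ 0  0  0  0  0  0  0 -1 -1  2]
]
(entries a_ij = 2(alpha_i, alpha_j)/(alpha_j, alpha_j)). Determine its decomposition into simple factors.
The diagram associated to this matrix has two connected components: the simple roots {alpha_1, alpha_6} form a chain of 2 nodes with single edges (A_2), and {alpha_2, alpha_3, alpha_4, alpha_5, alpha_7, alpha_8, alpha_9, alpha_10} form a chain of 7 nodes with one extra node attached to the third node from one end (E_8). A semisimple Lie algebra decomposes uniquely as the direct sum of simple ideals, one per connected component of its Dynkin diagram, so g ≅ A_2 ⊕ E_8 (dimension 8 + 248 = 256).

A_2 + E_8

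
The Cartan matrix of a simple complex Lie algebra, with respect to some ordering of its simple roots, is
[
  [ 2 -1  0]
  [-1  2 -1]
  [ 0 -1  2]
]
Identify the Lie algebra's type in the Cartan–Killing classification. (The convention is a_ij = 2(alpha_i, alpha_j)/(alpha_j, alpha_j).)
A_3

The matrix has rank 3 with 2's on the diagonal. Reading the off-diagonal entries as Dynkin edges (a single edge where a_ij = a_ji = -1; a double or triple edge where a_ij * a_ji = 2 or 3), the diagram is a chain of 3 nodes with single edges (A_3). One simple-root ordering that puts it in standard form is (alpha_1, alpha_2, alpha_3). So the algebra is type A_3, i.e. sl(4).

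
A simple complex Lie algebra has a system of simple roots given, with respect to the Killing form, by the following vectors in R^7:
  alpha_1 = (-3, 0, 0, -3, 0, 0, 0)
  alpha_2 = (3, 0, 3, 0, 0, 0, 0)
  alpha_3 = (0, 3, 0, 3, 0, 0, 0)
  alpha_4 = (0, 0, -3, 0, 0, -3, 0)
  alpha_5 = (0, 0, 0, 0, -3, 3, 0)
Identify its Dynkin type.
type A_5

Compute the Cartan integers a_ij = 2(alpha_i, alpha_j)/(alpha_j, alpha_j); the resulting 5x5 Cartan matrix is
[[2, -1, -1, 0, 0], [-1, 2, 0, -1, 0], [-1, 0, 2, 0, 0], [0, -1, 0, 2, -1], [0, 0, 0, -1, 2]].
All simple roots have the same length, so the diagram is simply laced. The associated Dynkin diagram is a chain of 5 nodes with single edges (A_5), so the type is A_5 (the algebra sl(6)).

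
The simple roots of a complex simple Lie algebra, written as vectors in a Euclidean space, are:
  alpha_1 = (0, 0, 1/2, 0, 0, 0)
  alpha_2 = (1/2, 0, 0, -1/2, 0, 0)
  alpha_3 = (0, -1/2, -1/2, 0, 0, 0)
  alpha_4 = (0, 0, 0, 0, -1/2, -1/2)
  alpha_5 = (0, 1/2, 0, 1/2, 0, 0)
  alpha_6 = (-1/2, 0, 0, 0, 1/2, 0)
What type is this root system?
Compute the Cartan integers a_ij = 2(alpha_i, alpha_j)/(alpha_j, alpha_j); the resulting 6x6 Cartan matrix is
[[2, 0, -1, 0, 0, 0], [0, 2, 0, 0, -1, -1], [-2, 0, 2, 0, -1, 0], [0, 0, 0, 2, 0, -1], [0, -1, -1, 0, 2, 0], [0, -1, 0, -1, 0, 2]].
The roots have two lengths (squared-length ratio 2:1); the short ones are alpha_{1}. The associated Dynkin diagram is a chain of 6 nodes with a double edge at one end; the terminal node there is the unique short simple root (B_6), so the type is B_6 (the algebra so(13)).

B6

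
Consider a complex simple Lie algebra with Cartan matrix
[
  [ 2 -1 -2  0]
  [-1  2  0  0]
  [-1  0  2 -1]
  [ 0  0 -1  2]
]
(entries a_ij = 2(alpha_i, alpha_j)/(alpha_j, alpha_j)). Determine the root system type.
F4

The matrix has rank 4 with 2's on the diagonal. Reading the off-diagonal entries as Dynkin edges (a single edge where a_ij = a_ji = -1; a double or triple edge where a_ij * a_ji = 2 or 3), the diagram is a chain of 4 nodes with a double edge between the middle two (F_4). One simple-root ordering that puts it in standard form is (alpha_2, alpha_1, alpha_3, alpha_4). So the algebra is type F_4.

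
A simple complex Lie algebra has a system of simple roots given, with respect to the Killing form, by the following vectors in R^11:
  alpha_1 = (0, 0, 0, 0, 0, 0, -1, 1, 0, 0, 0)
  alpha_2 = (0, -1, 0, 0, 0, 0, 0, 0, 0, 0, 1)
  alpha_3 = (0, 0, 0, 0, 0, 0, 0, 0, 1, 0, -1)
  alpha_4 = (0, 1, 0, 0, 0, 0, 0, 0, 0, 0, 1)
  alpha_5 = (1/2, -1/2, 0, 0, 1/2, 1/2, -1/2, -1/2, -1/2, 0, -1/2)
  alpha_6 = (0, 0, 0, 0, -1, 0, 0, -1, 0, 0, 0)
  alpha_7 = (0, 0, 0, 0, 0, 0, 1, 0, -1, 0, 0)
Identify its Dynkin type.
Compute the Cartan integers a_ij = 2(alpha_i, alpha_j)/(alpha_j, alpha_j); the resulting 7x7 Cartan matrix is
[[2, 0, 0, 0, 0, -1, -1], [0, 2, -1, 0, 0, 0, 0], [0, -1, 2, -1, 0, 0, -1], [0, 0, -1, 2, -1, 0, 0], [0, 0, 0, -1, 2, 0, 0], [-1, 0, 0, 0, 0, 2, 0], [-1, 0, -1, 0, 0, 0, 2]].
All simple roots have the same length, so the diagram is simply laced. The associated Dynkin diagram is a chain of 6 nodes with one extra node attached to the third node from one end (E_7), so the type is E_7.

E7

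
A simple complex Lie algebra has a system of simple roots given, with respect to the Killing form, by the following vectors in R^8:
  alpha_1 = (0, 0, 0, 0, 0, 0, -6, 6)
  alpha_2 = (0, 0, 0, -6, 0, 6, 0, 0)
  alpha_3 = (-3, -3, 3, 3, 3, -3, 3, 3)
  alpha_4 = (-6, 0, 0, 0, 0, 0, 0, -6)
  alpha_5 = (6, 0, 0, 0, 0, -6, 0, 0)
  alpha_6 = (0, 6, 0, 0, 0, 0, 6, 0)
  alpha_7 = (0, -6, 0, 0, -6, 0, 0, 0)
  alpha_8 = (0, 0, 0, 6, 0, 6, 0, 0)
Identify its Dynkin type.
Compute the Cartan integers a_ij = 2(alpha_i, alpha_j)/(alpha_j, alpha_j); the resulting 8x8 Cartan matrix is
[[2, 0, 0, -1, 0, -1, 0, 0], [0, 2, -1, 0, -1, 0, 0, 0], [0, -1, 2, 0, 0, 0, 0, 0], [-1, 0, 0, 2, -1, 0, 0, 0], [0, -1, 0, -1, 2, 0, 0, -1], [-1, 0, 0, 0, 0, 2, -1, 0], [0, 0, 0, 0, 0, -1, 2, 0], [0, 0, 0, 0, -1, 0, 0, 2]].
All simple roots have the same length, so the diagram is simply laced. The associated Dynkin diagram is a chain of 7 nodes with one extra node attached to the third node from one end (E_8), so the type is E_8.

E8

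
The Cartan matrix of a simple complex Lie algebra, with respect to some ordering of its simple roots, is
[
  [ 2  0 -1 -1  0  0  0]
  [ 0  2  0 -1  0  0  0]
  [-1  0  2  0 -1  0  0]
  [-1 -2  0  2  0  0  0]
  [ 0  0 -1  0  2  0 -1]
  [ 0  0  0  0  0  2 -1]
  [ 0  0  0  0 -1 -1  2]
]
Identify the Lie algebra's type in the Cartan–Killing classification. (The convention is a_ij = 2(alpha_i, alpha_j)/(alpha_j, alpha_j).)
B_7

The matrix has rank 7 with 2's on the diagonal. Reading the off-diagonal entries as Dynkin edges (a single edge where a_ij = a_ji = -1; a double or triple edge where a_ij * a_ji = 2 or 3), the diagram is a chain of 7 nodes with a double edge at one end; the terminal node there is the unique short simple root (B_7). One simple-root ordering that puts it in standard form is (alpha_6, alpha_7, alpha_5, alpha_3, alpha_1, alpha_4, alpha_2). So the algebra is type B_7, i.e. so(15).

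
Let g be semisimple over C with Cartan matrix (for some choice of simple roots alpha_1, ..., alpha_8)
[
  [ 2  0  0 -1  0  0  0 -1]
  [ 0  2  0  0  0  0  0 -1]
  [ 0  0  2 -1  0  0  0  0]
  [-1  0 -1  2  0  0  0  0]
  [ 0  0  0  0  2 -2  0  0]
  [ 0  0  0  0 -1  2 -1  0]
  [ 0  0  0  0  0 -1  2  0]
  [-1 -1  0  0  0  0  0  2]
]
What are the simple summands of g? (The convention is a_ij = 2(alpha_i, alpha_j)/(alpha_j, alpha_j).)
The diagram associated to this matrix has two connected components: the simple roots {alpha_1, alpha_2, alpha_3, alpha_4, alpha_8} form a chain of 5 nodes with single edges (A_5), and {alpha_5, alpha_6, alpha_7} form a chain of 3 nodes with a double edge at one end; the terminal node there is the unique long simple root (C_3). A semisimple Lie algebra decomposes uniquely as the direct sum of simple ideals, one per connected component of its Dynkin diagram, so g ≅ A_5 ⊕ C_3 (dimension 35 + 21 = 56).

A_5 (sl(6)) + C_3 (sp(6))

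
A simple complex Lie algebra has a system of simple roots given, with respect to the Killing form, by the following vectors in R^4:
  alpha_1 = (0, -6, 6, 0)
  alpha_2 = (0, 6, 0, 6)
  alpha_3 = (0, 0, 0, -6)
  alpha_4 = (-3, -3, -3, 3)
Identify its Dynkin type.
Compute the Cartan integers a_ij = 2(alpha_i, alpha_j)/(alpha_j, alpha_j); the resulting 4x4 Cartan matrix is
[[2, -1, 0, 0], [-1, 2, -2, 0], [0, -1, 2, -1], [0, 0, -1, 2]].
The roots have two lengths (squared-length ratio 2:1); the short ones are alpha_{3,4}. The associated Dynkin diagram is a chain of 4 nodes with a double edge between the middle two (F_4), so the type is F_4.

F_4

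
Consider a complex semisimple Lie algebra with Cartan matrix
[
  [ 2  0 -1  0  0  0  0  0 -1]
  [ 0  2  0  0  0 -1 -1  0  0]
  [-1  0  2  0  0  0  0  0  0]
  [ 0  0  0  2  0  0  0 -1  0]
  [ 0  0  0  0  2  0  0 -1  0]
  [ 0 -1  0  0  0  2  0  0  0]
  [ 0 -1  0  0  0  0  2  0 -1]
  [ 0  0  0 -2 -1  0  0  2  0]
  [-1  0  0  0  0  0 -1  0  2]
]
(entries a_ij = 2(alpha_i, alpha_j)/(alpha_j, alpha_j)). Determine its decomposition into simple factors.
The diagram associated to this matrix has two connected components: the simple roots {alpha_1, alpha_2, alpha_3, alpha_6, alpha_7, alpha_9} form a chain of 6 nodes with single edges (A_6), and {alpha_4, alpha_5, alpha_8} form a chain of 3 nodes with a double edge at one end; the terminal node there is the unique short simple root (B_3). A semisimple Lie algebra decomposes uniquely as the direct sum of simple ideals, one per connected component of its Dynkin diagram, so g ≅ A_6 ⊕ B_3 (dimension 48 + 21 = 69).

type A_6 + type B_3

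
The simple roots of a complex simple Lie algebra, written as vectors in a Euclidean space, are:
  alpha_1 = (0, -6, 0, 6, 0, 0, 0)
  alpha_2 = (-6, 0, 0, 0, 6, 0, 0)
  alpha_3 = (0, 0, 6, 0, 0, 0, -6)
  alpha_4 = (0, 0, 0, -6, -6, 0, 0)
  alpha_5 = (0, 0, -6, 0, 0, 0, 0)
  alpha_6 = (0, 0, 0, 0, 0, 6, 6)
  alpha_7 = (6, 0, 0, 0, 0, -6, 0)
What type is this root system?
B7

Compute the Cartan integers a_ij = 2(alpha_i, alpha_j)/(alpha_j, alpha_j); the resulting 7x7 Cartan matrix is
[[2, 0, 0, -1, 0, 0, 0], [0, 2, 0, -1, 0, 0, -1], [0, 0, 2, 0, -2, -1, 0], [-1, -1, 0, 2, 0, 0, 0], [0, 0, -1, 0, 2, 0, 0], [0, 0, -1, 0, 0, 2, -1], [0, -1, 0, 0, 0, -1, 2]].
The roots have two lengths (squared-length ratio 2:1); the short ones are alpha_{5}. The associated Dynkin diagram is a chain of 7 nodes with a double edge at one end; the terminal node there is the unique short simple root (B_7), so the type is B_7 (the algebra so(15)).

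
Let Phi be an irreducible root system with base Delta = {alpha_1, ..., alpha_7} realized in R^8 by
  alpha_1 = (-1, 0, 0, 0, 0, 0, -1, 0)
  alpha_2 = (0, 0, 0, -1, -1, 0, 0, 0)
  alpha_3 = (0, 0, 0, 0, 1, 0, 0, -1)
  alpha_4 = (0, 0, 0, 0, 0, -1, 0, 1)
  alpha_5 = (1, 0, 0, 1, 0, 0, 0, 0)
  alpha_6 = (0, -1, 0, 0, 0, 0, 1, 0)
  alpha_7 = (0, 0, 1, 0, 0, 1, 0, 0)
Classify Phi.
Compute the Cartan integers a_ij = 2(alpha_i, alpha_j)/(alpha_j, alpha_j); the resulting 7x7 Cartan matrix is
[[2, 0, 0, 0, -1, -1, 0], [0, 2, -1, 0, -1, 0, 0], [0, -1, 2, -1, 0, 0, 0], [0, 0, -1, 2, 0, 0, -1], [-1, -1, 0, 0, 2, 0, 0], [-1, 0, 0, 0, 0, 2, 0], [0, 0, 0, -1, 0, 0, 2]].
All simple roots have the same length, so the diagram is simply laced. The associated Dynkin diagram is a chain of 7 nodes with single edges (A_7), so the type is A_7 (the algebra sl(8)).

A_7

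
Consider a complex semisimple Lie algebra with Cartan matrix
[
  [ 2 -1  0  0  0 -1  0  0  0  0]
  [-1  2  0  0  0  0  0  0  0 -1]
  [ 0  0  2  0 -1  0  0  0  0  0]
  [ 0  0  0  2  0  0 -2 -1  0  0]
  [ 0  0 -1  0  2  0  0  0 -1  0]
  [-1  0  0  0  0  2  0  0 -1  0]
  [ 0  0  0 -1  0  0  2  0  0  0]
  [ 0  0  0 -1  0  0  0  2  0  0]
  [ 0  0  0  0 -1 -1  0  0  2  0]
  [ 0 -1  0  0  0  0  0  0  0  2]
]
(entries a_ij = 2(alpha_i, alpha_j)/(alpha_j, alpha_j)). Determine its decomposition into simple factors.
The diagram associated to this matrix has two connected components: the simple roots {alpha_1, alpha_2, alpha_3, alpha_5, alpha_6, alpha_9, alpha_10} form a chain of 7 nodes with single edges (A_7), and {alpha_4, alpha_7, alpha_8} form a chain of 3 nodes with a double edge at one end; the terminal node there is the unique short simple root (B_3). A semisimple Lie algebra decomposes uniquely as the direct sum of simple ideals, one per connected component of its Dynkin diagram, so g ≅ A_7 ⊕ B_3 (dimension 63 + 21 = 84).

A7 ⊕ B3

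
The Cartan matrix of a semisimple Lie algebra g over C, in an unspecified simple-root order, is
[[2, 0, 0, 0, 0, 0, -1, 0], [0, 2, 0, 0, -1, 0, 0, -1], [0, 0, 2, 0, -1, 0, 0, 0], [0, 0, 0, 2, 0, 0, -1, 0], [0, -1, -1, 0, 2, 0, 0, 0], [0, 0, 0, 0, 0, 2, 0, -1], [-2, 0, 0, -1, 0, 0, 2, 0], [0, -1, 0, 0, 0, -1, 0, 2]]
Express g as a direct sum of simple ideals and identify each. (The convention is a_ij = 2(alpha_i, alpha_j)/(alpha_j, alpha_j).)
A5 ⊕ B3

The diagram associated to this matrix has two connected components: the simple roots {alpha_2, alpha_3, alpha_5, alpha_6, alpha_8} form a chain of 5 nodes with single edges (A_5), and {alpha_1, alpha_4, alpha_7} form a chain of 3 nodes with a double edge at one end; the terminal node there is the unique short simple root (B_3). A semisimple Lie algebra decomposes uniquely as the direct sum of simple ideals, one per connected component of its Dynkin diagram, so g ≅ A_5 ⊕ B_3 (dimension 35 + 21 = 56).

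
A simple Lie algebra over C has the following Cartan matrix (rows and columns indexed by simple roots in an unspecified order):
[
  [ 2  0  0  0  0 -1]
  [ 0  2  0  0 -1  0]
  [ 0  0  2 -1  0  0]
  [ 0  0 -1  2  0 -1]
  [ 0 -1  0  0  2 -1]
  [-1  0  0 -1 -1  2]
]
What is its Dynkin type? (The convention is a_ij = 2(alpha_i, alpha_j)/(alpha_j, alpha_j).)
type E_6

The matrix has rank 6 with 2's on the diagonal. Reading the off-diagonal entries as Dynkin edges (a single edge where a_ij = a_ji = -1; a double or triple edge where a_ij * a_ji = 2 or 3), the diagram is a chain of 5 nodes with one extra node attached to the third node from one end (E_6). One simple-root ordering that puts it in standard form is (alpha_2, alpha_1, alpha_5, alpha_6, alpha_4, alpha_3). So the algebra is type E_6.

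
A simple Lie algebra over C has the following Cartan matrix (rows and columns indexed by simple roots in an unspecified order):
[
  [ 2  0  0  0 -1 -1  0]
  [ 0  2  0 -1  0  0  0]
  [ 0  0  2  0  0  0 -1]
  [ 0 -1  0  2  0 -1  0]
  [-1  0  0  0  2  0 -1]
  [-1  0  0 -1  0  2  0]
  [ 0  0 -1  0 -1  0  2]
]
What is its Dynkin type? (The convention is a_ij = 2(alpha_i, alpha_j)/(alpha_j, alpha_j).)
The matrix has rank 7 with 2's on the diagonal. Reading the off-diagonal entries as Dynkin edges (a single edge where a_ij = a_ji = -1; a double or triple edge where a_ij * a_ji = 2 or 3), the diagram is a chain of 7 nodes with single edges (A_7). One simple-root ordering that puts it in standard form is (alpha_2, alpha_4, alpha_6, alpha_1, alpha_5, alpha_7, alpha_3). So the algebra is type A_7, i.e. sl(8).

A_7 (sl(8))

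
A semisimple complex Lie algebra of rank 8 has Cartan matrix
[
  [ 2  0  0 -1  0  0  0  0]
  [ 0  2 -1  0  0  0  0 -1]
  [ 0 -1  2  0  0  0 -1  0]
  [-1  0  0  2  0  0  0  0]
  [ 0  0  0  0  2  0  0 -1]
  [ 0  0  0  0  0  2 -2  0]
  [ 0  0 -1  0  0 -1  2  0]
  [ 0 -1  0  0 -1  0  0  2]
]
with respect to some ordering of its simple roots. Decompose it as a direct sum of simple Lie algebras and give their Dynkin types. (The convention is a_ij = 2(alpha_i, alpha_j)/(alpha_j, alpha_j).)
The diagram associated to this matrix has two connected components: the simple roots {alpha_1, alpha_4} form a chain of 2 nodes with single edges (A_2), and {alpha_2, alpha_3, alpha_5, alpha_6, alpha_7, alpha_8} form a chain of 6 nodes with a double edge at one end; the terminal node there is the unique long simple root (C_6). A semisimple Lie algebra decomposes uniquely as the direct sum of simple ideals, one per connected component of its Dynkin diagram, so g ≅ A_2 ⊕ C_6 (dimension 8 + 78 = 86).

A_2 (sl(3)) ⊕ C_6 (sp(12))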